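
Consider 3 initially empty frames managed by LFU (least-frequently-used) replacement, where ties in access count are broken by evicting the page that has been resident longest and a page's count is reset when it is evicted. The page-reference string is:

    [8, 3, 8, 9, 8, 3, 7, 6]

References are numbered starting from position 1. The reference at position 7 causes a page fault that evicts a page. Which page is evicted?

9

pos 1: 8 → miss, frames (8)
pos 2: 3 → miss, frames (8 3)
pos 3: 8 → hit
pos 4: 9 → miss, frames (8 3 9)
pos 5: 8 → hit
pos 6: 3 → hit
pos 7: 7 → miss, evict 9, frames (8 3 7)
At position 7, page 9 is evicted.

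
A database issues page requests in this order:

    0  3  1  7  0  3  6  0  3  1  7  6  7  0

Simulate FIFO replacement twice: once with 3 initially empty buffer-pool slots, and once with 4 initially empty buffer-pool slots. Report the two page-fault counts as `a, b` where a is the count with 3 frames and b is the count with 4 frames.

10, 11

3 frames: F F F F F F F . . F F . . F → 10 faults.
4 frames: F F F F . . F F F F F F . F → 11 faults.
11 > 10: adding a frame increased faults — Belady's anomaly.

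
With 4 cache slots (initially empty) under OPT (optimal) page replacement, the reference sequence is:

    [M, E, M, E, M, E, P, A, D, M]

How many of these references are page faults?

M: miss, frames {M}
E: miss, frames {M,E}
M: hit
E: hit
M: hit
E: hit
P: miss, frames {M,E,P}
A: miss, frames {M,E,P,A}
D: miss, evict A, frames {M,E,P,D}
M: hit
Page faults: 5.

5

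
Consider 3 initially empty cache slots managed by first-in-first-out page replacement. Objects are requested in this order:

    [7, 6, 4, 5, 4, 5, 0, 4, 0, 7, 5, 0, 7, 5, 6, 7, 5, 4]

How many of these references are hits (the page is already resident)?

7 -> fault, frames {7}
6 -> fault, frames {7,6}
4 -> fault, frames {7,6,4}
5 -> fault, evict 7, frames {6,4,5}
4 -> hit
5 -> hit
0 -> fault, evict 6, frames {4,5,0}
4 -> hit
0 -> hit
7 -> fault, evict 4, frames {5,0,7}
5 -> hit
0 -> hit
7 -> hit
5 -> hit
6 -> fault, evict 5, frames {0,7,6}
7 -> hit
5 -> fault, evict 0, frames {7,6,5}
4 -> fault, evict 7, frames {6,5,4}
Hits: 9.

9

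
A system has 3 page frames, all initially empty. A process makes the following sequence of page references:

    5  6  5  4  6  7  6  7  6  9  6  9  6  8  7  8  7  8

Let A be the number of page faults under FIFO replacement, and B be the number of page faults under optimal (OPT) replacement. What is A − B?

Under FIFO: F F . F . F . . . F F . . F F . . . → 8 faults.
Under OPT: F F . F . F . . . F . . . F . . . . → 6 faults.
A − B = 8 − 6 = 2.

2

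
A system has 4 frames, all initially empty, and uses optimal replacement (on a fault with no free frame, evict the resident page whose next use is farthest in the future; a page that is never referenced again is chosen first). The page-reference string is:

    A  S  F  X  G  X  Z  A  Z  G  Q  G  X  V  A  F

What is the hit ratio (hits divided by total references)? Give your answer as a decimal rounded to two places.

0.44

A → fault, frames [A]
S → fault, frames [A, S]
F → fault, frames [A, S, F]
X → fault, frames [A, S, F, X]
G → fault, evict S, frames [A, F, X, G]
X → hit
Z → fault, evict F, frames [A, X, G, Z]
A → hit
Z → hit
G → hit
Q → fault, evict Z, frames [A, X, G, Q]
G → hit
X → hit
V → fault, evict Q, frames [A, X, G, V]
A → hit
F → fault, evict V, frames [A, X, G, F]
Hits: 7 of 16 references → 7/16 = 0.4375.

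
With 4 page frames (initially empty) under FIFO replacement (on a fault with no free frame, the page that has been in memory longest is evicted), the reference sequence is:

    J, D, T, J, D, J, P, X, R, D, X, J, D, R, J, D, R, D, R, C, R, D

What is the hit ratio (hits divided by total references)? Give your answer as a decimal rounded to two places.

J → fault, frames {J}
D → fault, frames {J,D}
T → fault, frames {J,D,T}
J → hit
D → hit
J → hit
P → fault, frames {J,D,T,P}
X → fault, evict J, frames {D,T,P,X}
R → fault, evict D, frames {T,P,X,R}
D → fault, evict T, frames {P,X,R,D}
X → hit
J → fault, evict P, frames {X,R,D,J}
D → hit
R → hit
J → hit
D → hit
R → hit
D → hit
R → hit
C → fault, evict X, frames {R,D,J,C}
R → hit
D → hit
Hits: 13 of 22 references → 13/22 = 0.5909.

0.59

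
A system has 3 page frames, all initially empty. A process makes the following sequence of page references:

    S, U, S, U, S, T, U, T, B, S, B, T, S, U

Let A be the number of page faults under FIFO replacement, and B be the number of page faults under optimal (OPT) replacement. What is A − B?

1

Under FIFO: F F . . . F . . F F . . . F → 6 faults.
Under OPT: F F . . . F . . F . . . . F → 5 faults.
A − B = 6 − 5 = 1.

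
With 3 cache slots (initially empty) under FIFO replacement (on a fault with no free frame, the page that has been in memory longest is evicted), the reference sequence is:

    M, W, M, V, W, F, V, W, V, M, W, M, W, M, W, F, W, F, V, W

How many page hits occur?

M: miss, frames [M]
W: miss, frames [M, W]
M: hit
V: miss, frames [M, W, V]
W: hit
F: miss, evict M, frames [W, V, F]
V: hit
W: hit
V: hit
M: miss, evict W, frames [V, F, M]
W: miss, evict V, frames [F, M, W]
M: hit
W: hit
M: hit
W: hit
F: hit
W: hit
F: hit
V: miss, evict F, frames [M, W, V]
W: hit
Hits: 13.

13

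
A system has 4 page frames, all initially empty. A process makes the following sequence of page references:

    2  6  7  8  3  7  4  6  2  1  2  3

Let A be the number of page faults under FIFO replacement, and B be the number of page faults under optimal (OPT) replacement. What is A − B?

3

Under FIFO: F F F F F . F F F F . F → 10 faults.
Under OPT: F F F F F . F . . F . . → 7 faults.
A − B = 10 − 7 = 3.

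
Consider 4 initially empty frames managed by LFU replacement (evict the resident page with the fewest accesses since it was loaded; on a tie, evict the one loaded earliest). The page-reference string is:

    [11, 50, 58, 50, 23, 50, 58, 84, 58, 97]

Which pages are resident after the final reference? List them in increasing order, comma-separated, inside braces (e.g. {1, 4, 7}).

{50, 58, 84, 97}

11 → fault, frames {11}
50 → fault, frames {11,50}
58 → fault, frames {11,50,58}
50 → hit
23 → fault, frames {11,50,58,23}
50 → hit
58 → hit
84 → fault, evict 11, frames {50,58,23,84}
58 → hit
97 → fault, evict 23, frames {50,58,84,97}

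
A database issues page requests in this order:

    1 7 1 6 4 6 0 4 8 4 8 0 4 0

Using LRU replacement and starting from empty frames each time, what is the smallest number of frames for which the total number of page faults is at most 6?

f=1: 14 faults
f=2: 9 faults
f=3: 6 faults
f=4: 6 faults
f=5: 6 faults
f=6: 6 faults
Smallest f with faults ≤ 6 is 3.

3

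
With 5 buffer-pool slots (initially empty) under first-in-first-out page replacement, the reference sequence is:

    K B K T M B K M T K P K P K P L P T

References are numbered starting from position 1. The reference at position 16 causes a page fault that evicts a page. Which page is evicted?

pos 1: K: miss, frames {K}
pos 2: B: miss, frames {K,B}
pos 3: K: hit
pos 4: T: miss, frames {K,B,T}
pos 5: M: miss, frames {K,B,T,M}
pos 6: B: hit
pos 7: K: hit
pos 8: M: hit
pos 9: T: hit
pos 10: K: hit
pos 11: P: miss, frames {K,B,T,M,P}
pos 12: K: hit
pos 13: P: hit
pos 14: K: hit
pos 15: P: hit
pos 16: L: miss, evict K, frames {B,T,M,P,L}
At position 16, page K is evicted.

K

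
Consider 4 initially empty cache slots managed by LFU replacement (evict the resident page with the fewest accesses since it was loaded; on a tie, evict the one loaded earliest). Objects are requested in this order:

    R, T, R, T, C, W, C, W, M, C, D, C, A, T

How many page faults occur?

R: fault, frames {R}
T: fault, frames {R,T}
R: hit
T: hit
C: fault, frames {R,T,C}
W: fault, frames {R,T,C,W}
C: hit
W: hit
M: fault, evict R, frames {T,C,W,M}
C: hit
D: fault, evict M, frames {T,C,W,D}
C: hit
A: fault, evict D, frames {T,C,W,A}
T: hit
Page faults: 7.

7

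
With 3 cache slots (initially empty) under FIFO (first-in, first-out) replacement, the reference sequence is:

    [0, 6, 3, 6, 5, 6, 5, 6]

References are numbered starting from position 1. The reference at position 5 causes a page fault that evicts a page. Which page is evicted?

pos 1: 0 -> fault, frames [0]
pos 2: 6 -> fault, frames [0, 6]
pos 3: 3 -> fault, frames [0, 6, 3]
pos 4: 6 -> hit
pos 5: 5 -> fault, evict 0, frames [6, 3, 5]
At position 5, page 0 is evicted.

0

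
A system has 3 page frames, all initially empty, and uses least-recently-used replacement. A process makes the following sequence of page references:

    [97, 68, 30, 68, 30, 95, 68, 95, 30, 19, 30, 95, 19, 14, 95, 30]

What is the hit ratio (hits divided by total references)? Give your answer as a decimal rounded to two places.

0.56

97 -> fault, frames (97)
68 -> fault, frames (97 68)
30 -> fault, frames (97 68 30)
68 -> hit
30 -> hit
95 -> fault, evict 97, frames (68 30 95)
68 -> hit
95 -> hit
30 -> hit
19 -> fault, evict 68, frames (95 30 19)
30 -> hit
95 -> hit
19 -> hit
14 -> fault, evict 30, frames (95 19 14)
95 -> hit
30 -> fault, evict 19, frames (14 95 30)
Hits: 9 of 16 references → 9/16 = 0.5625.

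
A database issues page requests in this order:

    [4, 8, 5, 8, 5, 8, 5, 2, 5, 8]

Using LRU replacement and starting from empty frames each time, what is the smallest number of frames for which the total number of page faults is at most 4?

f=1: 10 faults
f=2: 5 faults
f=3: 4 faults
f=4: 4 faults
Smallest f with faults ≤ 4 is 3.

3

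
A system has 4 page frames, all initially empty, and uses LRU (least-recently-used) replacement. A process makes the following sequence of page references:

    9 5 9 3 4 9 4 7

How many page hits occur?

9 -> fault, frames [9]
5 -> fault, frames [9, 5]
9 -> hit
3 -> fault, frames [5, 9, 3]
4 -> fault, frames [5, 9, 3, 4]
9 -> hit
4 -> hit
7 -> fault, evict 5, frames [3, 9, 4, 7]
Hits: 3.

3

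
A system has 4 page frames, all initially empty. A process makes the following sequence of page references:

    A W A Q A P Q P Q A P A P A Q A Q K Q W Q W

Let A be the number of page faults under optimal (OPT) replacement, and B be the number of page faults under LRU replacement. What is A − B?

Under OPT: F F . F . F . . . . . . . . . . . F . . . . → 5 faults.
Under LRU: F F . F . F . . . . . . . . . . . F . F . . → 6 faults.
A − B = 5 − 6 = -1.

-1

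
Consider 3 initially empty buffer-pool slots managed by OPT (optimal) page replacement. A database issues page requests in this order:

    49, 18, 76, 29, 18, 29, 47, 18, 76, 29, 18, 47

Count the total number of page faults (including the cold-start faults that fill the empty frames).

6

49: miss, frames [49]
18: miss, frames [49, 18]
76: miss, frames [49, 18, 76]
29: miss, evict 49, frames [18, 76, 29]
18: hit
29: hit
47: miss, evict 29, frames [18, 76, 47]
18: hit
76: hit
29: miss, evict 76, frames [18, 47, 29]
18: hit
47: hit
Page faults: 6.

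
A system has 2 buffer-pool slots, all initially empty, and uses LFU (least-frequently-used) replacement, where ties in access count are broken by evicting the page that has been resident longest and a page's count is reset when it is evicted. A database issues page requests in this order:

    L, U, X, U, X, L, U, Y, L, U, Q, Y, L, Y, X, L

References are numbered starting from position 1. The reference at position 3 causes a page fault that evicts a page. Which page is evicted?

pos 1: L: fault, frames (L)
pos 2: U: fault, frames (L U)
pos 3: X: fault, evict L, frames (U X)
At position 3, page L is evicted.

L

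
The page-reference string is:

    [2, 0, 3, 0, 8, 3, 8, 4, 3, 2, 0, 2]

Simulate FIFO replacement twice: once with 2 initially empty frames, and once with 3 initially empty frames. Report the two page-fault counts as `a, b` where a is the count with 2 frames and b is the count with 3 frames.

8, 7

2 frames: F F F . F . . F F F F . → 8 faults.
3 frames: F F F . F . . F . F F . → 7 faults.
7 < 8: adding a frame reduced faults, as is typical.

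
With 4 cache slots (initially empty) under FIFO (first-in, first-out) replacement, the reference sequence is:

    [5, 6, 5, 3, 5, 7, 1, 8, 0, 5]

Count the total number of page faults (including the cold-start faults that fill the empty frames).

8

5 -> miss, frames [5]
6 -> miss, frames [5, 6]
5 -> hit
3 -> miss, frames [5, 6, 3]
5 -> hit
7 -> miss, frames [5, 6, 3, 7]
1 -> miss, evict 5, frames [6, 3, 7, 1]
8 -> miss, evict 6, frames [3, 7, 1, 8]
0 -> miss, evict 3, frames [7, 1, 8, 0]
5 -> miss, evict 7, frames [1, 8, 0, 5]
Page faults: 8.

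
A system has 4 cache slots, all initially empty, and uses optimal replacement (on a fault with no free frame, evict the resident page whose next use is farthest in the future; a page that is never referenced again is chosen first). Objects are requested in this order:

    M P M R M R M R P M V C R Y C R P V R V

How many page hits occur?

13

M → miss, frames (M)
P → miss, frames (M P)
M → hit
R → miss, frames (M P R)
M → hit
R → hit
M → hit
R → hit
P → hit
M → hit
V → miss, frames (M P R V)
C → miss, evict M, frames (P R V C)
R → hit
Y → miss, evict V, frames (P R C Y)
C → hit
R → hit
P → hit
V → miss, evict Y, frames (P R C V)
R → hit
V → hit
Hits: 13.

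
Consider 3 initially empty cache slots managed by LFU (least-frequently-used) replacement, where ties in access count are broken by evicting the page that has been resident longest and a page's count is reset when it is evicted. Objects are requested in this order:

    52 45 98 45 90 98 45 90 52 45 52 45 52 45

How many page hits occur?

9

52 → fault, frames {52}
45 → fault, frames {52,45}
98 → fault, frames {52,45,98}
45 → hit
90 → fault, evict 52, frames {45,98,90}
98 → hit
45 → hit
90 → hit
52 → fault, evict 98, frames {45,90,52}
45 → hit
52 → hit
45 → hit
52 → hit
45 → hit
Hits: 9.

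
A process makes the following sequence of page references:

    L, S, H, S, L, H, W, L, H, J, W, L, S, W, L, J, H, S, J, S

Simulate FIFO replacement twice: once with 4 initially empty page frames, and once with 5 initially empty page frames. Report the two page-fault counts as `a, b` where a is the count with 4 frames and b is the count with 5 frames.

8, 5

4 frames: F F F . . . F . . F . F F . . . F . . . → 8 faults.
5 frames: F F F . . . F . . F . . . . . . . . . . → 5 faults.
5 < 8: adding a frame reduced faults, as is typical.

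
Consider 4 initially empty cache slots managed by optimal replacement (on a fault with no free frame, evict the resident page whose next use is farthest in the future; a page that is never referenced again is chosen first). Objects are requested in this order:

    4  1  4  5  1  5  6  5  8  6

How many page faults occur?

4: miss, frames [4]
1: miss, frames [4, 1]
4: hit
5: miss, frames [4, 1, 5]
1: hit
5: hit
6: miss, frames [4, 1, 5, 6]
5: hit
8: miss, evict 5, frames [4, 1, 6, 8]
6: hit
Page faults: 5.

5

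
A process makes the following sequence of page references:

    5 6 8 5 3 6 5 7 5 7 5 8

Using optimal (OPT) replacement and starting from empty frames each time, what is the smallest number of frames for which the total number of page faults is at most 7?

f=1: 12 faults
f=2: 7 faults
f=3: 6 faults
f=4: 5 faults
f=5: 5 faults
Smallest f with faults ≤ 7 is 2.

2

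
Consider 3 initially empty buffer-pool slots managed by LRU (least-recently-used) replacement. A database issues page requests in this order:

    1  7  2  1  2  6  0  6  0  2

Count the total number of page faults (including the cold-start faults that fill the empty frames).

1 → fault, frames {1}
7 → fault, frames {1,7}
2 → fault, frames {1,7,2}
1 → hit
2 → hit
6 → fault, evict 7, frames {1,2,6}
0 → fault, evict 1, frames {2,6,0}
6 → hit
0 → hit
2 → hit
Page faults: 5.

5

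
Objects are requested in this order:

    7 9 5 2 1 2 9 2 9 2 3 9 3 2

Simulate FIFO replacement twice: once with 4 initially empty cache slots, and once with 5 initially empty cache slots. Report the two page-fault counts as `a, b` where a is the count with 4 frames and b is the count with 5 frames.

4 frames: F F F F F . . . . . F F . . → 7 faults.
5 frames: F F F F F . . . . . F . . . → 6 faults.
6 < 7: adding a frame reduced faults, as is typical.

7, 6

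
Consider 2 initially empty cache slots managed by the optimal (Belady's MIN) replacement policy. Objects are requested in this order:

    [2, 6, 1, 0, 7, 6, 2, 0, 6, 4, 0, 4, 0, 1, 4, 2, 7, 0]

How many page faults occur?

2: miss, frames (2)
6: miss, frames (2 6)
1: miss, evict 2, frames (6 1)
0: miss, evict 1, frames (6 0)
7: miss, evict 0, frames (6 7)
6: hit
2: miss, evict 7, frames (6 2)
0: miss, evict 2, frames (6 0)
6: hit
4: miss, evict 6, frames (0 4)
0: hit
4: hit
0: hit
1: miss, evict 0, frames (4 1)
4: hit
2: miss, evict 1, frames (4 2)
7: miss, evict 2, frames (4 7)
0: miss, evict 7, frames (4 0)
Page faults: 12.

12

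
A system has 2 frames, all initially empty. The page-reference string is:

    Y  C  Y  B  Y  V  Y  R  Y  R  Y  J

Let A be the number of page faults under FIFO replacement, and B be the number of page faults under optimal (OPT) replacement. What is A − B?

2

Under FIFO: F F . F F F . F F . . F → 8 faults.
Under OPT: F F . F . F . F . . . F → 6 faults.
A − B = 8 − 6 = 2.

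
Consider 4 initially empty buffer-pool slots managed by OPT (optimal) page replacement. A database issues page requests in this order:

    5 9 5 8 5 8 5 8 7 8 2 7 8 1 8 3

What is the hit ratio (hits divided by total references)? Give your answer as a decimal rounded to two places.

0.56

5 -> fault, frames {5}
9 -> fault, frames {5,9}
5 -> hit
8 -> fault, frames {5,9,8}
5 -> hit
8 -> hit
5 -> hit
8 -> hit
7 -> fault, frames {5,9,8,7}
8 -> hit
2 -> fault, evict 9, frames {5,8,7,2}
7 -> hit
8 -> hit
1 -> fault, evict 2, frames {5,8,7,1}
8 -> hit
3 -> fault, evict 1, frames {5,8,7,3}
Hits: 9 of 16 references → 9/16 = 0.5625.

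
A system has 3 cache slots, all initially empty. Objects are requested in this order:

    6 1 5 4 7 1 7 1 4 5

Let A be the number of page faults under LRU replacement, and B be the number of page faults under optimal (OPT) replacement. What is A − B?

Under LRU: F F F F F F . . . F → 7 faults.
Under OPT: F F F F F . . . . F → 6 faults.
A − B = 7 − 6 = 1.

1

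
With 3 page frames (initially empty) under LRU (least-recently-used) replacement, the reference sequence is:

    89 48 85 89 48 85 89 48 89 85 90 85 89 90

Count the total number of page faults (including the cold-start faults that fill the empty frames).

4

89 -> miss, frames (89)
48 -> miss, frames (89 48)
85 -> miss, frames (89 48 85)
89 -> hit
48 -> hit
85 -> hit
89 -> hit
48 -> hit
89 -> hit
85 -> hit
90 -> miss, evict 48, frames (89 85 90)
85 -> hit
89 -> hit
90 -> hit
Page faults: 4.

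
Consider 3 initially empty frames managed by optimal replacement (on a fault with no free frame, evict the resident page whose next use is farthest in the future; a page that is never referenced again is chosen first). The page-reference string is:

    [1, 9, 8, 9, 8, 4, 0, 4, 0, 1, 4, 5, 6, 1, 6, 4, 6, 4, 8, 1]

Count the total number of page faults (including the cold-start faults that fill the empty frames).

1 → miss, frames (1)
9 → miss, frames (1 9)
8 → miss, frames (1 9 8)
9 → hit
8 → hit
4 → miss, evict 9, frames (1 8 4)
0 → miss, evict 8, frames (1 4 0)
4 → hit
0 → hit
1 → hit
4 → hit
5 → miss, evict 0, frames (1 4 5)
6 → miss, evict 5, frames (1 4 6)
1 → hit
6 → hit
4 → hit
6 → hit
4 → hit
8 → miss, evict 6, frames (1 4 8)
1 → hit
Page faults: 8.

8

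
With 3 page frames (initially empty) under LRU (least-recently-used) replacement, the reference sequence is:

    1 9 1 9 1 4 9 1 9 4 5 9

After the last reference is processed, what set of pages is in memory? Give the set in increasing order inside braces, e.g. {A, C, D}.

1 → fault, frames [1]
9 → fault, frames [1, 9]
1 → hit
9 → hit
1 → hit
4 → fault, frames [9, 1, 4]
9 → hit
1 → hit
9 → hit
4 → hit
5 → fault, evict 1, frames [9, 4, 5]
9 → hit

{4, 5, 9}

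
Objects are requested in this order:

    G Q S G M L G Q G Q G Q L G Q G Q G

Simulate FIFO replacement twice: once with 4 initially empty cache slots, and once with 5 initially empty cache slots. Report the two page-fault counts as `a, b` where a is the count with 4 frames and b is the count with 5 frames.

4 frames: F F F . F F F F . . . . . . . . . . → 7 faults.
5 frames: F F F . F F . . . . . . . . . . . . → 5 faults.
5 < 7: adding a frame reduced faults, as is typical.

7, 5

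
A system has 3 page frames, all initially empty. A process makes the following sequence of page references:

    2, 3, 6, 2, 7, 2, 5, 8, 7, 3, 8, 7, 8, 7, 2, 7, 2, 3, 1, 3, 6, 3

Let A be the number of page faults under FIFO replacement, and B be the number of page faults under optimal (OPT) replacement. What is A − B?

Under FIFO: F F F . F F F F F F . . . . F . . . F . F F → 13 faults.
Under OPT: F F F . F . F F . . . . . . F . . . F . F . → 9 faults.
A − B = 13 − 9 = 4.

4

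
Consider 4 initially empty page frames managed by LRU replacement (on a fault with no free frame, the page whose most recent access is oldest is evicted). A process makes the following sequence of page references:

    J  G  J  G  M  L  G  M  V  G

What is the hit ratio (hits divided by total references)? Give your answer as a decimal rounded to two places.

0.50

J: miss, frames {J}
G: miss, frames {J,G}
J: hit
G: hit
M: miss, frames {J,G,M}
L: miss, frames {J,G,M,L}
G: hit
M: hit
V: miss, evict J, frames {L,G,M,V}
G: hit
Hits: 5 of 10 references → 5/10 = 0.5000.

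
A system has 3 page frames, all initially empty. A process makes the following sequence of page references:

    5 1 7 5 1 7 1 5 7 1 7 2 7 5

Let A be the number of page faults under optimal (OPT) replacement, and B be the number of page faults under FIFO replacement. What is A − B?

-1

Under OPT: F F F . . . . . . . . F . . → 4 faults.
Under FIFO: F F F . . . . . . . . F . F → 5 faults.
A − B = 4 − 5 = -1.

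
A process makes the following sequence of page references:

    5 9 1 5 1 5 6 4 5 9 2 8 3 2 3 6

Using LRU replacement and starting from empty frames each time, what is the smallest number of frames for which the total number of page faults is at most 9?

f=1: 16 faults
f=2: 13 faults
f=3: 10 faults
f=4: 10 faults
f=5: 9 faults
f=6: 9 faults
f=7: 8 faults
f=8: 8 faults
Smallest f with faults ≤ 9 is 5.

5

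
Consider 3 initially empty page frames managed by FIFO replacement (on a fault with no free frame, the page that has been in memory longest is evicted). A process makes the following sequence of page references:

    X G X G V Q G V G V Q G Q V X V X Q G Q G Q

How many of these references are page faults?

6

X -> miss, frames {X}
G -> miss, frames {X,G}
X -> hit
G -> hit
V -> miss, frames {X,G,V}
Q -> miss, evict X, frames {G,V,Q}
G -> hit
V -> hit
G -> hit
V -> hit
Q -> hit
G -> hit
Q -> hit
V -> hit
X -> miss, evict G, frames {V,Q,X}
V -> hit
X -> hit
Q -> hit
G -> miss, evict V, frames {Q,X,G}
Q -> hit
G -> hit
Q -> hit
Page faults: 6.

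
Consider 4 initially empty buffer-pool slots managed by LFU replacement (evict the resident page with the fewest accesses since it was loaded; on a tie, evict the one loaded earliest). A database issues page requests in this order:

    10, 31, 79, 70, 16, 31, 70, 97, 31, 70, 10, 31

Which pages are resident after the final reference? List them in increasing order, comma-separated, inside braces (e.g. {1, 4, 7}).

{10, 31, 70, 97}

10 → fault, frames (10)
31 → fault, frames (10 31)
79 → fault, frames (10 31 79)
70 → fault, frames (10 31 79 70)
16 → fault, evict 10, frames (31 79 70 16)
31 → hit
70 → hit
97 → fault, evict 79, frames (31 70 16 97)
31 → hit
70 → hit
10 → fault, evict 16, frames (31 70 97 10)
31 → hit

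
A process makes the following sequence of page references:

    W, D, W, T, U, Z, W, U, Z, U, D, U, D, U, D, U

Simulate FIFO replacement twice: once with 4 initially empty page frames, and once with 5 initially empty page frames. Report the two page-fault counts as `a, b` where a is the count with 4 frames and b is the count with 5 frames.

7, 5

4 frames: F F . F F F F . . . F . . . . . → 7 faults.
5 frames: F F . F F F . . . . . . . . . . → 5 faults.
5 < 7: adding a frame reduced faults, as is typical.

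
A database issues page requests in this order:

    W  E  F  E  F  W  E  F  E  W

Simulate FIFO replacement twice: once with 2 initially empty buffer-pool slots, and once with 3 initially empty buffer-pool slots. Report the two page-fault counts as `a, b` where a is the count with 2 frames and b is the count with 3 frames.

2 frames: F F F . . F F F . F → 7 faults.
3 frames: F F F . . . . . . . → 3 faults.
3 < 7: adding a frame reduced faults, as is typical.

7, 3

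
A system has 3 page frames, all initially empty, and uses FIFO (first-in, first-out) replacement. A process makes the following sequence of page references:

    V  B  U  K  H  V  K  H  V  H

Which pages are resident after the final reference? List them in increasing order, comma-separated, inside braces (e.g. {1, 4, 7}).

{H, K, V}

V → miss, frames (V)
B → miss, frames (V B)
U → miss, frames (V B U)
K → miss, evict V, frames (B U K)
H → miss, evict B, frames (U K H)
V → miss, evict U, frames (K H V)
K → hit
H → hit
V → hit
H → hit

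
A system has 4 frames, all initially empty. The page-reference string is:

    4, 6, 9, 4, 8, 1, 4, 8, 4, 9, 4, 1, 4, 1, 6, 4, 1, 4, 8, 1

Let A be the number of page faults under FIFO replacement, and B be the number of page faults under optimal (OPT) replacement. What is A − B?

Under FIFO: F F F . F F F . . . . . . . F . . . . . → 7 faults.
Under OPT: F F F . F F . . . . . . . . F . . . . . → 6 faults.
A − B = 7 − 6 = 1.

1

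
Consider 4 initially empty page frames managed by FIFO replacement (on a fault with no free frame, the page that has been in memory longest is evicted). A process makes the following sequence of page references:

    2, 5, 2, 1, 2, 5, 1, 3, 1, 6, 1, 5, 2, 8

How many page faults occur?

7

2: miss, frames {2}
5: miss, frames {2,5}
2: hit
1: miss, frames {2,5,1}
2: hit
5: hit
1: hit
3: miss, frames {2,5,1,3}
1: hit
6: miss, evict 2, frames {5,1,3,6}
1: hit
5: hit
2: miss, evict 5, frames {1,3,6,2}
8: miss, evict 1, frames {3,6,2,8}
Page faults: 7.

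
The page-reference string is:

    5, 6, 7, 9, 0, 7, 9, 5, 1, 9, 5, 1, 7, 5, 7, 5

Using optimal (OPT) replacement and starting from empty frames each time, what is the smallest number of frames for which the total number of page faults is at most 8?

3

f=1: 16 faults
f=2: 10 faults
f=3: 8 faults
f=4: 6 faults
f=5: 6 faults
f=6: 6 faults
Smallest f with faults ≤ 8 is 3.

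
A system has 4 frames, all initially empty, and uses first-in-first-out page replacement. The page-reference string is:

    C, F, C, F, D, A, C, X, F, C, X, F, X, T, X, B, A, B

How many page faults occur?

C -> fault, frames {C}
F -> fault, frames {C,F}
C -> hit
F -> hit
D -> fault, frames {C,F,D}
A -> fault, frames {C,F,D,A}
C -> hit
X -> fault, evict C, frames {F,D,A,X}
F -> hit
C -> fault, evict F, frames {D,A,X,C}
X -> hit
F -> fault, evict D, frames {A,X,C,F}
X -> hit
T -> fault, evict A, frames {X,C,F,T}
X -> hit
B -> fault, evict X, frames {C,F,T,B}
A -> fault, evict C, frames {F,T,B,A}
B -> hit
Page faults: 10.

10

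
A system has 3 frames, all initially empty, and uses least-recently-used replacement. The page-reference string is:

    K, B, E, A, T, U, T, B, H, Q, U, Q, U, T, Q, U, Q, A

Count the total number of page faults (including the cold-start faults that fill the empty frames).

K → fault, frames (K)
B → fault, frames (K B)
E → fault, frames (K B E)
A → fault, evict K, frames (B E A)
T → fault, evict B, frames (E A T)
U → fault, evict E, frames (A T U)
T → hit
B → fault, evict A, frames (U T B)
H → fault, evict U, frames (T B H)
Q → fault, evict T, frames (B H Q)
U → fault, evict B, frames (H Q U)
Q → hit
U → hit
T → fault, evict H, frames (Q U T)
Q → hit
U → hit
Q → hit
A → fault, evict T, frames (U Q A)
Page faults: 12.

12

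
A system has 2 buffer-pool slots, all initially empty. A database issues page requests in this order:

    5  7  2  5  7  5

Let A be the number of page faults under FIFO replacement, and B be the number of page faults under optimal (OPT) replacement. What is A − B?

1

Under FIFO: F F F F F . → 5 faults.
Under OPT: F F F . F . → 4 faults.
A − B = 5 − 4 = 1.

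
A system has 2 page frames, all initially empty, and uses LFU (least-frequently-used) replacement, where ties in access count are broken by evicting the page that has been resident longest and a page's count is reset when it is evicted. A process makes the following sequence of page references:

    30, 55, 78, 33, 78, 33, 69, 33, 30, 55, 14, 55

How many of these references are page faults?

30 → fault, frames [30]
55 → fault, frames [30, 55]
78 → fault, evict 30, frames [55, 78]
33 → fault, evict 55, frames [78, 33]
78 → hit
33 → hit
69 → fault, evict 78, frames [33, 69]
33 → hit
30 → fault, evict 69, frames [33, 30]
55 → fault, evict 30, frames [33, 55]
14 → fault, evict 55, frames [33, 14]
55 → fault, evict 14, frames [33, 55]
Page faults: 9.

9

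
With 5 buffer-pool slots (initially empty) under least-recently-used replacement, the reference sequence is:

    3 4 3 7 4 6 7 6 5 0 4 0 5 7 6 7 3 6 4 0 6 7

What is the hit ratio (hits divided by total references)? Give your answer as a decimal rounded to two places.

0.59

3 -> fault, frames {3}
4 -> fault, frames {3,4}
3 -> hit
7 -> fault, frames {4,3,7}
4 -> hit
6 -> fault, frames {3,7,4,6}
7 -> hit
6 -> hit
5 -> fault, frames {3,4,7,6,5}
0 -> fault, evict 3, frames {4,7,6,5,0}
4 -> hit
0 -> hit
5 -> hit
7 -> hit
6 -> hit
7 -> hit
3 -> fault, evict 4, frames {0,5,6,7,3}
6 -> hit
4 -> fault, evict 0, frames {5,7,3,6,4}
0 -> fault, evict 5, frames {7,3,6,4,0}
6 -> hit
7 -> hit
Hits: 13 of 22 references → 13/22 = 0.5909.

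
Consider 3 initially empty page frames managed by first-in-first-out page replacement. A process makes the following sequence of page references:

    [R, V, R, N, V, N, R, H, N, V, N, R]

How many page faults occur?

R → fault, frames {R}
V → fault, frames {R,V}
R → hit
N → fault, frames {R,V,N}
V → hit
N → hit
R → hit
H → fault, evict R, frames {V,N,H}
N → hit
V → hit
N → hit
R → fault, evict V, frames {N,H,R}
Page faults: 5.

5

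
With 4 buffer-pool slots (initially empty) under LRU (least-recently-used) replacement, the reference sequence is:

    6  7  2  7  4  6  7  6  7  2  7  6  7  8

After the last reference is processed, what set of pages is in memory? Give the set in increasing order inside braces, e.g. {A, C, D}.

{2, 6, 7, 8}

6 → fault, frames [6]
7 → fault, frames [6, 7]
2 → fault, frames [6, 7, 2]
7 → hit
4 → fault, frames [6, 2, 7, 4]
6 → hit
7 → hit
6 → hit
7 → hit
2 → hit
7 → hit
6 → hit
7 → hit
8 → fault, evict 4, frames [2, 6, 7, 8]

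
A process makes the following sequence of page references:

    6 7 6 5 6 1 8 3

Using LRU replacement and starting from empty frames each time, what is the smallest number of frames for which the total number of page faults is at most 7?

f=1: 8 faults
f=2: 6 faults
f=3: 6 faults
f=4: 6 faults
f=5: 6 faults
f=6: 6 faults
Smallest f with faults ≤ 7 is 2.

2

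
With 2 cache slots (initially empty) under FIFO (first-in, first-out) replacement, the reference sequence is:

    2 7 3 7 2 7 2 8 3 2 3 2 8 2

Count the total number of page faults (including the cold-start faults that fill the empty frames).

2: miss, frames {2}
7: miss, frames {2,7}
3: miss, evict 2, frames {7,3}
7: hit
2: miss, evict 7, frames {3,2}
7: miss, evict 3, frames {2,7}
2: hit
8: miss, evict 2, frames {7,8}
3: miss, evict 7, frames {8,3}
2: miss, evict 8, frames {3,2}
3: hit
2: hit
8: miss, evict 3, frames {2,8}
2: hit
Page faults: 9.

9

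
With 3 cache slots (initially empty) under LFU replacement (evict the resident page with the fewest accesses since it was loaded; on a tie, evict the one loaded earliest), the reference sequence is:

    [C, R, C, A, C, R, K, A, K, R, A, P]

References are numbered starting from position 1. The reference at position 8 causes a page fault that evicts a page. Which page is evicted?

pos 1: C → miss, frames (C)
pos 2: R → miss, frames (C R)
pos 3: C → hit
pos 4: A → miss, frames (C R A)
pos 5: C → hit
pos 6: R → hit
pos 7: K → miss, evict A, frames (C R K)
pos 8: A → miss, evict K, frames (C R A)
At position 8, page K is evicted.

K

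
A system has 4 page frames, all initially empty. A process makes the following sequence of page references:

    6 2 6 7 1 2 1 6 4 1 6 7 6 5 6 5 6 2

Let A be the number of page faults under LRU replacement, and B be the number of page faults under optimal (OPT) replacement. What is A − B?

1

Under LRU: F F . F F . . . F . . F . F . . . F → 8 faults.
Under OPT: F F . F F . . . F . . . . F . . . F → 7 faults.
A − B = 8 − 7 = 1.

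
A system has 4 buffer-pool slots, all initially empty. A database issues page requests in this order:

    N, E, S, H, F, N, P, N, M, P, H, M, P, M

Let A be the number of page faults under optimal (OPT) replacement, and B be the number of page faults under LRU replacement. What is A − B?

Under OPT: F F F F F . F . F . . . . . → 7 faults.
Under LRU: F F F F F F F . F . F . . . → 9 faults.
A − B = 7 − 9 = -2.

-2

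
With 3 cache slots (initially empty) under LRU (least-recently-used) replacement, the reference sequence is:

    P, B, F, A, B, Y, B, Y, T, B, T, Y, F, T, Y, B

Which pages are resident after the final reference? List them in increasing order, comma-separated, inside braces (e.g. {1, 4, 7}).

{B, T, Y}

P -> miss, frames (P)
B -> miss, frames (P B)
F -> miss, frames (P B F)
A -> miss, evict P, frames (B F A)
B -> hit
Y -> miss, evict F, frames (A B Y)
B -> hit
Y -> hit
T -> miss, evict A, frames (B Y T)
B -> hit
T -> hit
Y -> hit
F -> miss, evict B, frames (T Y F)
T -> hit
Y -> hit
B -> miss, evict F, frames (T Y B)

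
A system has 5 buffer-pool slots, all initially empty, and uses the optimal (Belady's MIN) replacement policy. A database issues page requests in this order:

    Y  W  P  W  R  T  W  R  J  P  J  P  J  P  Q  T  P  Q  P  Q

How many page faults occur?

Y: miss, frames [Y]
W: miss, frames [Y, W]
P: miss, frames [Y, W, P]
W: hit
R: miss, frames [Y, W, P, R]
T: miss, frames [Y, W, P, R, T]
W: hit
R: hit
J: miss, evict R, frames [Y, W, P, T, J]
P: hit
J: hit
P: hit
J: hit
P: hit
Q: miss, evict J, frames [Y, W, P, T, Q]
T: hit
P: hit
Q: hit
P: hit
Q: hit
Page faults: 7.

7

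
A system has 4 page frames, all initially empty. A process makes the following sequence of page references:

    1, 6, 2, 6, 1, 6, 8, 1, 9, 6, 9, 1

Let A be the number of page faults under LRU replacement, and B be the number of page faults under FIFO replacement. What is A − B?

Under LRU: F F F . . . F . F . . . → 5 faults.
Under FIFO: F F F . . . F . F . . F → 6 faults.
A − B = 5 − 6 = -1.

-1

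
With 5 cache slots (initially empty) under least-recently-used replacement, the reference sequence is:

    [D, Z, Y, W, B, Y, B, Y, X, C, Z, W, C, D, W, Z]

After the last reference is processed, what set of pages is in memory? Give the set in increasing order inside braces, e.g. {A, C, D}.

D: fault, frames [D]
Z: fault, frames [D, Z]
Y: fault, frames [D, Z, Y]
W: fault, frames [D, Z, Y, W]
B: fault, frames [D, Z, Y, W, B]
Y: hit
B: hit
Y: hit
X: fault, evict D, frames [Z, W, B, Y, X]
C: fault, evict Z, frames [W, B, Y, X, C]
Z: fault, evict W, frames [B, Y, X, C, Z]
W: fault, evict B, frames [Y, X, C, Z, W]
C: hit
D: fault, evict Y, frames [X, Z, W, C, D]
W: hit
Z: hit

{C, D, W, X, Z}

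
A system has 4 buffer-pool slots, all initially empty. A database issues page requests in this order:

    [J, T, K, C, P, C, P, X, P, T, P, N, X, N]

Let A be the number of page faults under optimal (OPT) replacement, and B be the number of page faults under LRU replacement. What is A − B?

Under OPT: F F F F F . . F . . . F . . → 7 faults.
Under LRU: F F F F F . . F . F . F . . → 8 faults.
A − B = 7 − 8 = -1.

-1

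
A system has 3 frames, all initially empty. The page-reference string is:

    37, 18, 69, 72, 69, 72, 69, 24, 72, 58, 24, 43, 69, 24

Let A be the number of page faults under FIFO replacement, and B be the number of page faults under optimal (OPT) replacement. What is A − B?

2

Under FIFO: F F F F . . . F . F . F F F → 9 faults.
Under OPT: F F F F . . . F . F . F . . → 7 faults.
A − B = 9 − 7 = 2.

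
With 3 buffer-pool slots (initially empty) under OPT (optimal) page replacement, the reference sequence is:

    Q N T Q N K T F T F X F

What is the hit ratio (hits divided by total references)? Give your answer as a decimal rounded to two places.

Q -> miss, frames (Q)
N -> miss, frames (Q N)
T -> miss, frames (Q N T)
Q -> hit
N -> hit
K -> miss, evict N, frames (Q T K)
T -> hit
F -> miss, evict K, frames (Q T F)
T -> hit
F -> hit
X -> miss, evict T, frames (Q F X)
F -> hit
Hits: 6 of 12 references → 6/12 = 0.5000.

0.50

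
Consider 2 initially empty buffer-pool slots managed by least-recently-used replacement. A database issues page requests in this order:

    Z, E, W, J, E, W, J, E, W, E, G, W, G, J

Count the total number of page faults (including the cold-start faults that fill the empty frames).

12

Z: miss, frames (Z)
E: miss, frames (Z E)
W: miss, evict Z, frames (E W)
J: miss, evict E, frames (W J)
E: miss, evict W, frames (J E)
W: miss, evict J, frames (E W)
J: miss, evict E, frames (W J)
E: miss, evict W, frames (J E)
W: miss, evict J, frames (E W)
E: hit
G: miss, evict W, frames (E G)
W: miss, evict E, frames (G W)
G: hit
J: miss, evict W, frames (G J)
Page faults: 12.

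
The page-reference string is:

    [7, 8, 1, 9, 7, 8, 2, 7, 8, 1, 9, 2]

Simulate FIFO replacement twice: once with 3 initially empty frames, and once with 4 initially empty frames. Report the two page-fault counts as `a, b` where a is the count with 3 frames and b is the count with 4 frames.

3 frames: F F F F F F F . . F F . → 9 faults.
4 frames: F F F F . . F F F F F F → 10 faults.
10 > 9: adding a frame increased faults — Belady's anomaly.

9, 10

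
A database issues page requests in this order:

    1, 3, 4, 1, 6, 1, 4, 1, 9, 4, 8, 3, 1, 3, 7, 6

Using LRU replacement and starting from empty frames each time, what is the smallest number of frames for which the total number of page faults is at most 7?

f=1: 16 faults
f=2: 13 faults
f=3: 10 faults
f=4: 10 faults
f=5: 9 faults
f=6: 8 faults
f=7: 7 faults
Smallest f with faults ≤ 7 is 7.

7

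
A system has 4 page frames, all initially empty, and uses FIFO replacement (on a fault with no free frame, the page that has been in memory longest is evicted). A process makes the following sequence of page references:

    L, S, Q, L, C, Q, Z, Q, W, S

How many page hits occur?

3

L: fault, frames {L}
S: fault, frames {L,S}
Q: fault, frames {L,S,Q}
L: hit
C: fault, frames {L,S,Q,C}
Q: hit
Z: fault, evict L, frames {S,Q,C,Z}
Q: hit
W: fault, evict S, frames {Q,C,Z,W}
S: fault, evict Q, frames {C,Z,W,S}
Hits: 3.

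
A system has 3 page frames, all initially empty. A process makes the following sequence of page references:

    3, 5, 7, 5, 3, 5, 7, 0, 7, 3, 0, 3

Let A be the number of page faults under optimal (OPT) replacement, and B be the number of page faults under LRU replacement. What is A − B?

-1

Under OPT: F F F . . . . F . . . . → 4 faults.
Under LRU: F F F . . . . F . F . . → 5 faults.
A − B = 4 − 5 = -1.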